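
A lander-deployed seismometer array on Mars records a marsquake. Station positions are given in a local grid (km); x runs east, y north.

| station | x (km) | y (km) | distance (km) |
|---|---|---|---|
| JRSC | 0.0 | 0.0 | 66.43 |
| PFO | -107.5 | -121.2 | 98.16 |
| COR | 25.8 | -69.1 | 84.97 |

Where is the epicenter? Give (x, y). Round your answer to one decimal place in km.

Circle about each station: x² + y² = 66.43²; (x + 107.5)² + (y + 121.2)² = 98.16²; (x − 25.8)² + (y + 69.1)² = 84.97².
Subtracting pairs of circle equations eliminates x²+y² and gives linear equations (the radical axes):
-215.0 x − 242.4 y = 21023.25
51.6 x − 138.2 y = 2633.49
Solving the 2×2 system: x ≈ -53.7, y ≈ -39.1 km.

(-53.7, -39.1)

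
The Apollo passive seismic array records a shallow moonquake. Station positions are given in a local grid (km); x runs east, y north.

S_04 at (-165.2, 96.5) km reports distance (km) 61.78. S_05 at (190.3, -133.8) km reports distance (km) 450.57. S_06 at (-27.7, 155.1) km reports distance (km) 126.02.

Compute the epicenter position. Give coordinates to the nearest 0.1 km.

-153.7 km east, 157.2 km north

Circle about each station: (x + 165.2)² + (y − 96.5)² = 61.78²; (x − 190.3)² + (y + 133.8)² = 450.57²; (x + 27.7)² + (y − 155.1)² = 126.02².
Subtracting the S_04 equation from the S_05 and S_06 equations removes the quadratic terms:
711.0 x − 460.6 y = -181683.32
275.0 x + 117.2 y = -23844.26
Solving the 2×2 system: x ≈ -153.7, y ≈ 157.2 km.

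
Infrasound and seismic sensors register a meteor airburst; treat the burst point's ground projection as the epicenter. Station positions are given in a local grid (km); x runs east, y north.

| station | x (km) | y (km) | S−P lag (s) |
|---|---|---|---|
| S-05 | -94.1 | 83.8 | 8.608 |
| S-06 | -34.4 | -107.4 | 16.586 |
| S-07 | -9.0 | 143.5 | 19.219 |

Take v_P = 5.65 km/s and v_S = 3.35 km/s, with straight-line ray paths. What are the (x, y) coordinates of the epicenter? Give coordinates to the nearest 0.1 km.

Distance from S−P lag: d = Δt · v_P v_S / (v_P − v_S) = Δt · (5.65·3.35)/(5.65−3.35) ≈ 8.2293·Δt.
So d_S-05 = 70.84, d_S-06 = 136.49, d_S-07 = 158.16 km.
Circle about each station: (x + 94.1)² + (y − 83.8)² = 70.84²; (x + 34.4)² + (y + 107.4)² = 136.49²; (x + 9.0)² + (y − 143.5)² = 158.16².
Subtracting pairs of circle equations eliminates x²+y² and gives linear equations (the radical axes):
119.4 x − 382.4 y = -16770.34
170.2 x + 119.4 y = -15200.28
Solving the 2×2 system: x ≈ -98.5, y ≈ 13.1 km.
Check against S-05 (with the unrounded x, y): √((x + 94.1)²+(y − 83.8)²) = 70.84 ≈ 70.84 km. ✓

(-98.5, 13.1)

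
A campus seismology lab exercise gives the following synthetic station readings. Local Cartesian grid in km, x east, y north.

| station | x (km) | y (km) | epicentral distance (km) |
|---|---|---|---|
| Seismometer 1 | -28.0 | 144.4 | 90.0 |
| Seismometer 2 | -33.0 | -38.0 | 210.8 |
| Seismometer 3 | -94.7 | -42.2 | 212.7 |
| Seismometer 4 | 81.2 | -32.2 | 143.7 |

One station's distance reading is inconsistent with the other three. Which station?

Solve using three stations at a time. Using Seismometer 1, Seismometer 3, Seismometer 4 (subtract circle equations pairwise → linear system) gives (x, y) ≈ (54.8, 109.1).
Distances from that point to each station vs reported:
  Seismometer 1: calculated 90.0 vs reported 90.0 → residual 0.0 km
  Seismometer 2: calculated 171.3 vs reported 210.8 → residual 39.5 km
  Seismometer 3: calculated 212.7 vs reported 212.7 → residual 0.0 km
  Seismometer 4: calculated 143.7 vs reported 143.7 → residual 0.0 km
Seismometer 1, Seismometer 3, Seismometer 4 are mutually consistent (residuals ≈ 0); Seismometer 2 is off by 39.5 km.

Seismometer 2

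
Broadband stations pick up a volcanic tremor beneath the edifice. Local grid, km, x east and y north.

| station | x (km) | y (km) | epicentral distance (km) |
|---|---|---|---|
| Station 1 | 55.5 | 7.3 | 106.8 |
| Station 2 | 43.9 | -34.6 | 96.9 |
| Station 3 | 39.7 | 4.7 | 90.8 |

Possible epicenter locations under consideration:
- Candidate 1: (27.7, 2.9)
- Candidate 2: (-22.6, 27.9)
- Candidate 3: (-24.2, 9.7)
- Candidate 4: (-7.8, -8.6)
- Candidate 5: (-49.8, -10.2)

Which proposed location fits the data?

Candidate 5

For each candidate, compare |candidate − station| to the reported distance:
Candidate 1: residuals Station 1 78.7, Station 2 56.1, Station 3 78.7 → max 78.7 km
Candidate 2: residuals Station 1 26.0, Station 2 5.6, Station 3 24.3 → max 26.0 km
Candidate 3: residuals Station 1 27.1, Station 2 15.7, Station 3 26.7 → max 27.1 km
Candidate 4: residuals Station 1 41.5, Station 2 39.0, Station 3 41.5 → max 41.5 km
Candidate 5: residuals Station 1 0.1, Station 2 0.1, Station 3 0.1 → max 0.1 km
Only Candidate 5 has all residuals ≈ 0.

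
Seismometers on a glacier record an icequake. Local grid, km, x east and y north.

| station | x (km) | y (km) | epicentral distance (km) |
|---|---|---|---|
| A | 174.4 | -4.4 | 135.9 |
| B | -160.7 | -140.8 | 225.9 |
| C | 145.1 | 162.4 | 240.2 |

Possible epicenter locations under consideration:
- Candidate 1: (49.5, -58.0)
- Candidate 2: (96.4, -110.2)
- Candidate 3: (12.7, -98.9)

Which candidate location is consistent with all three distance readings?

For each candidate, compare |candidate − station| to the reported distance:
Candidate 1: residuals A 0.0, B 0.0, C 0.0 → max 0.0 km
Candidate 2: residuals A 4.5, B 33.0, C 36.7 → max 36.7 km
Candidate 3: residuals A 51.4, B 47.5, C 52.7 → max 52.7 km
Only Candidate 1 has all residuals ≈ 0.

Candidate 1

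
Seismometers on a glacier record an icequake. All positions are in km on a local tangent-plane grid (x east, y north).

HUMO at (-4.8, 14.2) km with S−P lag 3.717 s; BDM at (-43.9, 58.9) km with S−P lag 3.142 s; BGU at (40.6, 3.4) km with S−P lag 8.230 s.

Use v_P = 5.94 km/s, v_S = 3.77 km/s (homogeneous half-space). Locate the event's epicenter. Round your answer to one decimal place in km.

Distance from S−P lag: d = Δt · v_P v_S / (v_P − v_S) = Δt · (5.94·3.77)/(5.94−3.77) ≈ 10.3197·Δt.
So d_HUMO = 38.36, d_BDM = 32.42, d_BGU = 84.93 km.
Circle about each station: (x + 4.8)² + (y − 14.2)² = 38.36²; (x + 43.9)² + (y − 58.9)² = 32.42²; (x − 40.6)² + (y − 3.4)² = 84.93².
Subtracting pairs of circle equations eliminates x²+y² and gives linear equations (the radical axes):
-78.2 x + 89.4 y = 5592.17
90.8 x − 21.6 y = -4306.38
Solving the 2×2 system: x ≈ -41.1, y ≈ 26.6 km.

-41.1 km east, 26.6 km north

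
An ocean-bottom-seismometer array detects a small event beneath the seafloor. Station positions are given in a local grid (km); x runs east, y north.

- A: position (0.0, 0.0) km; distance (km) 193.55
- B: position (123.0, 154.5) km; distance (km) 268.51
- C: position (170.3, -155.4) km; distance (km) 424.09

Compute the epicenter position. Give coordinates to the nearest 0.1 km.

Circle about each station: x² + y² = 193.55²; (x − 123.0)² + (y − 154.5)² = 268.51²; (x − 170.3)² + (y + 155.4)² = 424.09².
Subtracting pairs of circle equations eliminates x²+y² and gives linear equations (the radical axes):
246.0 x + 309.0 y = 4363.23
340.6 x − 310.8 y = -89239.48
Solving the 2×2 system: x ≈ -144.3, y ≈ 129.0 km.

-144.3 km east, 129.0 km north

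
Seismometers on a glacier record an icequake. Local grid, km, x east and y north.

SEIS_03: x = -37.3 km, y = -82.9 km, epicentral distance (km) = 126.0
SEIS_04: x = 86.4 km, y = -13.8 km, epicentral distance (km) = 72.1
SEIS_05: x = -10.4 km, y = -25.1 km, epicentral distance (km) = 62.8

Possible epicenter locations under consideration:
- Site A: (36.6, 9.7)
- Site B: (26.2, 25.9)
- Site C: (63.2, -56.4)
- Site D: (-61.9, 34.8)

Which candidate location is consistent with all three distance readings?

For each candidate, compare |candidate − station| to the reported distance:
Site A: residuals SEIS_03 7.5, SEIS_04 17.0, SEIS_05 4.3 → max 17.0 km
Site B: residuals SEIS_03 0.0, SEIS_04 0.0, SEIS_05 0.0 → max 0.0 km
Site C: residuals SEIS_03 22.1, SEIS_04 23.6, SEIS_05 17.2 → max 23.6 km
Site D: residuals SEIS_03 5.8, SEIS_04 84.0, SEIS_05 16.2 → max 84.0 km
Only Site B has all residuals ≈ 0.

Site B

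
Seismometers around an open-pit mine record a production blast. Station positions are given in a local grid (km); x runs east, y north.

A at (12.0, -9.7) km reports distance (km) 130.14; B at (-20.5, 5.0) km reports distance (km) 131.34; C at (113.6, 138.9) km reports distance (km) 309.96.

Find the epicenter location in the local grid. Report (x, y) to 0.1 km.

Circle about each station: (x − 12.0)² + (y + 9.7)² = 130.14²; (x + 20.5)² + (y − 5.0)² = 131.34²; (x − 113.6)² + (y − 138.9)² = 309.96².
Subtracting pairs of circle equations eliminates x²+y² and gives linear equations (the radical axes):
-65.0 x + 29.4 y = -106.62
203.2 x + 297.2 y = -47178.70
Solving the 2×2 system: x ≈ -53.6, y ≈ -122.1 km.
Check against A (with the unrounded x, y): √((x − 12.0)²+(y + 9.7)²) = 130.14 ≈ 130.14 km. ✓

-53.6 km east, -122.1 km north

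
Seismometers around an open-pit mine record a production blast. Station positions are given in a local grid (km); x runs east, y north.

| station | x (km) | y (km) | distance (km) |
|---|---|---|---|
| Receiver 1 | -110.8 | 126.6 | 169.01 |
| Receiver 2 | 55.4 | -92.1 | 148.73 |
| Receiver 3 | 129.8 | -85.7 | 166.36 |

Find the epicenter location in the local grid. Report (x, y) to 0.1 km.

Circle about each station: (x + 110.8)² + (y − 126.6)² = 169.01²; (x − 55.4)² + (y + 92.1)² = 148.73²; (x − 129.8)² + (y + 85.7)² = 166.36².
Subtracting the Receiver 1 equation from the Receiver 2 and Receiver 3 equations removes the quadratic terms:
332.4 x − 437.4 y = -10308.86
481.2 x − 424.6 y = -3222.94
Solving the 2×2 system: x ≈ 42.8, y ≈ 56.1 km.

42.8 km east, 56.1 km north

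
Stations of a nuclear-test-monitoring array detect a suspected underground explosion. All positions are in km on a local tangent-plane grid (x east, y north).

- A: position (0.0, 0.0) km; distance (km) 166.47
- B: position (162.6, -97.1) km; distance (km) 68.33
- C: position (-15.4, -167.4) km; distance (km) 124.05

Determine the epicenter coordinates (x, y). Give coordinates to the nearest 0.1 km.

Circle about each station: x² + y² = 166.47²; (x − 162.6)² + (y + 97.1)² = 68.33²; (x + 15.4)² + (y + 167.4)² = 124.05².
Subtracting the A equation from the B and C equations removes the quadratic terms:
325.2 x − 194.2 y = 58910.44
-30.8 x − 334.8 y = 40583.78
Solving the 2×2 system: x ≈ 103.1, y ≈ -130.7 km.
Check against A (with the unrounded x, y): √(x²+y²) = 166.47 ≈ 166.47 km. ✓

103.1 km east, -130.7 km north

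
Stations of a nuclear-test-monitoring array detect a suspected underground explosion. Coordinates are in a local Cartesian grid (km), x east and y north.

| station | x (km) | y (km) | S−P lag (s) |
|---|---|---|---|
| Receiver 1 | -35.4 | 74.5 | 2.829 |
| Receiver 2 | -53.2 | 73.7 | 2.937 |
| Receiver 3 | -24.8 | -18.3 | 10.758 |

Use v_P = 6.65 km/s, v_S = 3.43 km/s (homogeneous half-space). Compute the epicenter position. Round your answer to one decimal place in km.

Distance from S−P lag: d = Δt · v_P v_S / (v_P − v_S) = Δt · (6.65·3.43)/(6.65−3.43) ≈ 7.0837·Δt.
So d_Receiver 1 = 20.04, d_Receiver 2 = 20.80, d_Receiver 3 = 76.21 km.
Circle about each station: (x + 35.4)² + (y − 74.5)² = 20.04²; (x + 53.2)² + (y − 73.7)² = 20.80²; (x + 24.8)² + (y + 18.3)² = 76.21².
Subtracting the Receiver 1 equation from the Receiver 2 and Receiver 3 equations removes the quadratic terms:
-35.6 x − 1.6 y = 1427.48
21.2 x − 185.6 y = -11259.84
Solving the 2×2 system: x ≈ -42.6, y ≈ 55.8 km.
Check against Receiver 1 (with the unrounded x, y): √((x + 35.4)²+(y − 74.5)²) = 20.04 ≈ 20.04 km. ✓

-42.6 km east, 55.8 km north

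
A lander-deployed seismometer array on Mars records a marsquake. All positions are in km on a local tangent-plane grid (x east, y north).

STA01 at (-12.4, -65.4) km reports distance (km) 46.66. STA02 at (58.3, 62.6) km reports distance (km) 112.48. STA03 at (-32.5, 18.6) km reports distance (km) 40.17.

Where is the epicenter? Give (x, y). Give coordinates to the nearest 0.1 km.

-18.9 km east, -19.2 km north

Circle about each station: (x + 12.4)² + (y + 65.4)² = 46.66²; (x − 58.3)² + (y − 62.6)² = 112.48²; (x + 32.5)² + (y − 18.6)² = 40.17².
Subtracting the STA01 equation from the STA02 and STA03 equations removes the quadratic terms:
141.4 x + 256.0 y = -7587.86
-40.2 x + 168.0 y = -2465.18
Solving the 2×2 system: x ≈ -18.9, y ≈ -19.2 km.
Check against STA01 (with the unrounded x, y): √((x + 12.4)²+(y + 65.4)²) = 46.66 ≈ 46.66 km. ✓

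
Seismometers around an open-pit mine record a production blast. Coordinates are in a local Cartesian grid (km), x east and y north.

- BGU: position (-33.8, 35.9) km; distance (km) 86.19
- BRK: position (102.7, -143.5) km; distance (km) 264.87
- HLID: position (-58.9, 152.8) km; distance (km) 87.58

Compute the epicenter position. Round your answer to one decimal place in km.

Circle about each station: (x + 33.8)² + (y − 35.9)² = 86.19²; (x − 102.7)² + (y + 143.5)² = 264.87²; (x + 58.9)² + (y − 152.8)² = 87.58².
Subtracting the BGU equation from the BRK and HLID equations removes the quadratic terms:
273.0 x − 358.8 y = -34019.11
-50.2 x + 233.8 y = 24144.26
Solving the 2×2 system: x ≈ 15.5, y ≈ 106.6 km.

x ≈ 15.5 km, y ≈ 106.6 km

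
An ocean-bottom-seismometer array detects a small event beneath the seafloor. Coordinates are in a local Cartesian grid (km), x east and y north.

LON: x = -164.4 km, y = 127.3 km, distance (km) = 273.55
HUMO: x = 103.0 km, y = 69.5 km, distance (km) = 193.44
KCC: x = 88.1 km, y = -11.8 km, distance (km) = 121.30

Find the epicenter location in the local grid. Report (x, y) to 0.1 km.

x ≈ -2.1 km, y ≈ -92.9 km

Circle about each station: (x + 164.4)² + (y − 127.3)² = 273.55²; (x − 103.0)² + (y − 69.5)² = 193.44²; (x − 88.1)² + (y + 11.8)² = 121.30².
Subtracting pairs of circle equations eliminates x²+y² and gives linear equations (the radical axes):
534.8 x − 115.6 y = 9617.17
505.0 x − 278.2 y = 24784.11
Solving the 2×2 system: x ≈ -2.1, y ≈ -92.9 km.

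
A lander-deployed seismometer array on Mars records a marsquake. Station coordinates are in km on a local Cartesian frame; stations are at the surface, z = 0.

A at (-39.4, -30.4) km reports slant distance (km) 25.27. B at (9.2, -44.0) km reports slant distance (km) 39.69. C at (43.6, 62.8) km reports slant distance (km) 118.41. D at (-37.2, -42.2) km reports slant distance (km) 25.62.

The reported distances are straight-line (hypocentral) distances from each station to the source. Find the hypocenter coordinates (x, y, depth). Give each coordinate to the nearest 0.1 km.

(-23.5, -32.8, 19.5)

Each station gives a sphere (x−x_i)² + (y−y_i)² + z² = d_i² (stations at z=0).
Subtracting the A sphere from B and C: z² cancels, leaving linear equations in x and y:
97.2 x − 27.2 y = -1392.60
166.0 x + 186.4 y = -10014.08
Solving: x ≈ -23.504, y ≈ -32.792 km (keep extra digits for the depth step; rounded: -23.5, -32.8).
Then from the A sphere: z² = 25.27² − (x + 39.4)² − (y + 30.4)² with x = -23.504, y = -32.792, so z ≈ 19.498 ≈ 19.5 km.
Check against D (with the unrounded solution): distance 25.62 ≈ 25.62 km. ✓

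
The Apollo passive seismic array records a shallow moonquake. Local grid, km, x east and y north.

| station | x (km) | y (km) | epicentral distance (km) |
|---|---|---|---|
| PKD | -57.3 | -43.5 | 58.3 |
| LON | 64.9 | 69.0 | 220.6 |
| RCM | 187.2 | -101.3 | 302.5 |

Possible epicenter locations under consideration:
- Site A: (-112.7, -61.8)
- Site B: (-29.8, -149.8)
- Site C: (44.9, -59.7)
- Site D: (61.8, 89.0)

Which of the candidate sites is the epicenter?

For each candidate, compare |candidate − station| to the reported distance:
Site A: residuals PKD 0.0, LON 0.0, RCM 0.0 → max 0.0 km
Site B: residuals PKD 51.5, LON 17.8, RCM 80.1 → max 80.1 km
Site C: residuals PKD 45.2, LON 90.4, RCM 154.2 → max 154.2 km
Site D: residuals PKD 119.9, LON 200.4, RCM 74.6 → max 200.4 km
Only Site A has all residuals ≈ 0.

Site A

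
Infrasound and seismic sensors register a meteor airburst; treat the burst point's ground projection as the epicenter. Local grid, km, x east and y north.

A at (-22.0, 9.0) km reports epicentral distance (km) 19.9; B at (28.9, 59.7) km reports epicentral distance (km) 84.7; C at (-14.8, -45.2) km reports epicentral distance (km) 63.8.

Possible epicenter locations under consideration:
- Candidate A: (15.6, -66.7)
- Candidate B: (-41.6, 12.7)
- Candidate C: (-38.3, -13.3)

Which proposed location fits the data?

For each candidate, compare |candidate − station| to the reported distance:
Candidate A: residuals A 64.6, B 42.4, C 26.6 → max 64.6 km
Candidate B: residuals A 0.0, B 0.0, C 0.0 → max 0.0 km
Candidate C: residuals A 7.7, B 14.5, C 24.2 → max 24.2 km
Only Candidate B has all residuals ≈ 0.

Candidate B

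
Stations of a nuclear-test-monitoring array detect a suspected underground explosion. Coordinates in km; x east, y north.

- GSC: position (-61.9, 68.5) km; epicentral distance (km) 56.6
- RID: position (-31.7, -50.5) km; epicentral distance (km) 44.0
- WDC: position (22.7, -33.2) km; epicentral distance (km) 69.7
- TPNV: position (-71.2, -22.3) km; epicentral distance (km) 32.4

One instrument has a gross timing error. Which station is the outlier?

GSC

Solve using three stations at a time. Using RID, WDC, TPNV (subtract circle equations pairwise → linear system) gives (x, y) ≈ (-42.2, -7.7).
Distances from that point to each station vs reported:
  GSC: calculated 78.7 vs reported 56.6 → residual 22.1 km
  RID: calculated 44.0 vs reported 44.0 → residual 0.0 km
  WDC: calculated 69.7 vs reported 69.7 → residual 0.0 km
  TPNV: calculated 32.4 vs reported 32.4 → residual 0.0 km
RID, WDC, TPNV are mutually consistent (residuals ≈ 0); GSC is off by 22.1 km.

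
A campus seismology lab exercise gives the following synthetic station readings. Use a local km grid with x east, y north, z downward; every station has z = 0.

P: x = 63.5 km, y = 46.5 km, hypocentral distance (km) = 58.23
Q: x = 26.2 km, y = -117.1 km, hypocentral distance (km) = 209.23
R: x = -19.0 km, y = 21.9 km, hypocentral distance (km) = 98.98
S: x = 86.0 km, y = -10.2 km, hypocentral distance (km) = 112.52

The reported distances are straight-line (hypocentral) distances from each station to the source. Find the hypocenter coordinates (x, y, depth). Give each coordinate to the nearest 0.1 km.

Each station gives a sphere (x−x_i)² + (y−y_i)² + z² = d_i² (stations at z=0).
Subtracting the P sphere from Q and R: z² cancels, leaving linear equations in x and y:
-74.6 x − 327.2 y = -32182.11
-165.0 x − 49.2 y = -11760.20
Solving: x ≈ 45.006, y ≈ 88.095 km (keep extra digits for the depth step; rounded: 45.0, 88.1).
Then from the P sphere: z² = 58.23² − (x − 63.5)² − (y − 46.5)² with x = 45.006, y = 88.095, so z ≈ 36.312 ≈ 36.3 km.
Check against S (with the unrounded solution): distance 112.52 ≈ 112.52 km. ✓

(45.0, 88.1, 36.3)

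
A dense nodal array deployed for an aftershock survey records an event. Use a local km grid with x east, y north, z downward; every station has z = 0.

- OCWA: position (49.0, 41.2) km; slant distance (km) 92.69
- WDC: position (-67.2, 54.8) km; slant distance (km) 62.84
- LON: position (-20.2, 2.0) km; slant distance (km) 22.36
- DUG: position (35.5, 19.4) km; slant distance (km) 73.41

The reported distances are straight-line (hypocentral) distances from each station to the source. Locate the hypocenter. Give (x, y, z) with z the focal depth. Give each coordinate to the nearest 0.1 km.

x ≈ -34.2 km, y ≈ 4.2 km, depth ≈ 17.3 km

Each station gives a sphere (x−x_i)² + (y−y_i)² + z² = d_i² (stations at z=0).
Subtracting the OCWA sphere from WDC and LON: z² cancels, leaving linear equations in x and y:
-232.4 x + 27.2 y = 8063.01
-138.4 x − 78.4 y = 4405.07
Solving: x ≈ -34.204, y ≈ 4.193 km (keep extra digits for the depth step; rounded: -34.2, 4.2).
Then from the OCWA sphere: z² = 92.69² − (x − 49.0)² − (y − 41.2)² with x = -34.204, y = 4.193, so z ≈ 17.292 ≈ 17.3 km.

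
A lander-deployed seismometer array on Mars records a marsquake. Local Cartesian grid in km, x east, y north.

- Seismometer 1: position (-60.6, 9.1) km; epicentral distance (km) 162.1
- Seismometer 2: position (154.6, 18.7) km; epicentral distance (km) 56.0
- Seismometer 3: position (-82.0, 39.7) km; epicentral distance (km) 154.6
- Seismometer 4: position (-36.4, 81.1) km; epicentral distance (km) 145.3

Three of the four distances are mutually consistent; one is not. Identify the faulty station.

Seismometer 3

Solve using three stations at a time. Using Seismometer 1, Seismometer 2, Seismometer 4 (subtract circle equations pairwise → linear system) gives (x, y) ≈ (100.0, 31.1).
Distances from that point to each station vs reported:
  Seismometer 1: calculated 162.1 vs reported 162.1 → residual 0.0 km
  Seismometer 2: calculated 56.0 vs reported 56.0 → residual 0.0 km
  Seismometer 3: calculated 182.2 vs reported 154.6 → residual 27.6 km
  Seismometer 4: calculated 145.3 vs reported 145.3 → residual 0.0 km
Seismometer 1, Seismometer 2, Seismometer 4 are mutually consistent (residuals ≈ 0); Seismometer 3 is off by 27.6 km.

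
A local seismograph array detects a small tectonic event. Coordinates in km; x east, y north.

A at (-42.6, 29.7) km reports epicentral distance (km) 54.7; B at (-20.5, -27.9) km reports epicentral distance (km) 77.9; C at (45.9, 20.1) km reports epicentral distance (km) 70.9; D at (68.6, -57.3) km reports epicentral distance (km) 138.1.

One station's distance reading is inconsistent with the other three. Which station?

Solve using three stations at a time. Using B, C, D (subtract circle equations pairwise → linear system) gives (x, y) ≈ (-18.4, 49.9).
Distances from that point to each station vs reported:
  A: calculated 31.6 vs reported 54.7 → residual 23.1 km
  B: calculated 77.9 vs reported 77.9 → residual 0.0 km
  C: calculated 70.9 vs reported 70.9 → residual 0.0 km
  D: calculated 138.1 vs reported 138.1 → residual 0.0 km
B, C, D are mutually consistent (residuals ≈ 0); A is off by 23.1 km.

A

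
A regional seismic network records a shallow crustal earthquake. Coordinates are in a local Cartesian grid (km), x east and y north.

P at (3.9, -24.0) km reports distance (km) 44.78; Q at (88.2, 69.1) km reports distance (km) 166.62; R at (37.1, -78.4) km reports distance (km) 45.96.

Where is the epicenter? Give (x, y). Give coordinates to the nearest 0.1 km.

(-7.5, -67.3)

Circle about each station: (x − 3.9)² + (y + 24.0)² = 44.78²; (x − 88.2)² + (y − 69.1)² = 166.62²; (x − 37.1)² + (y + 78.4)² = 45.96².
Subtracting the P equation from the Q and R equations removes the quadratic terms:
168.6 x + 186.2 y = -13794.14
66.4 x − 108.8 y = 6824.69
Solving the 2×2 system: x ≈ -7.5, y ≈ -67.3 km.
Check against P (with the unrounded x, y): √((x − 3.9)²+(y + 24.0)²) = 44.77 ≈ 44.78 km. ✓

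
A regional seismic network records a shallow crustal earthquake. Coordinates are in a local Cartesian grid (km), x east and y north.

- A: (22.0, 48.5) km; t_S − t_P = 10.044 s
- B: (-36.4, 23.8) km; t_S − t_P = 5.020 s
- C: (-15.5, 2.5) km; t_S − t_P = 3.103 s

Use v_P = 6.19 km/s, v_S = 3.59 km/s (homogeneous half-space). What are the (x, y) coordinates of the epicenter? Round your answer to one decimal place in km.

Distance from S−P lag: d = Δt · v_P v_S / (v_P − v_S) = Δt · (6.19·3.59)/(6.19−3.59) ≈ 8.5470·Δt.
So d_A = 85.85, d_B = 42.91, d_C = 26.52 km.
Circle about each station: (x − 22.0)² + (y − 48.5)² = 85.85²; (x + 36.4)² + (y − 23.8)² = 42.91²; (x + 15.5)² + (y − 2.5)² = 26.52².
Subtracting the A equation from the B and C equations removes the quadratic terms:
-116.8 x − 49.4 y = 4584.10
-75.0 x − 92.0 y = 4077.16
Solving the 2×2 system: x ≈ -31.3, y ≈ -18.8 km.

x ≈ -31.3 km, y ≈ -18.8 km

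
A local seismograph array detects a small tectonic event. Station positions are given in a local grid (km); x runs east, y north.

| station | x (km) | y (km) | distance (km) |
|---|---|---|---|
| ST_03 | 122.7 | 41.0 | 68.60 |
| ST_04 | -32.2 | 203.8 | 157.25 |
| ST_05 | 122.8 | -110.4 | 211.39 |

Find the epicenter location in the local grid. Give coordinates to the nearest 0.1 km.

x ≈ 83.5 km, y ≈ 97.3 km

Circle about each station: (x − 122.7)² + (y − 41.0)² = 68.60²; (x + 32.2)² + (y − 203.8)² = 157.25²; (x − 122.8)² + (y + 110.4)² = 211.39².
Subtracting pairs of circle equations eliminates x²+y² and gives linear equations (the radical axes):
-309.8 x + 325.6 y = 5813.39
0.2 x − 302.8 y = -29448.06
Solving the 2×2 system: x ≈ 83.5, y ≈ 97.3 km.
Check against ST_03 (with the unrounded x, y): √((x − 122.7)²+(y − 41.0)²) = 68.61 ≈ 68.60 km. ✓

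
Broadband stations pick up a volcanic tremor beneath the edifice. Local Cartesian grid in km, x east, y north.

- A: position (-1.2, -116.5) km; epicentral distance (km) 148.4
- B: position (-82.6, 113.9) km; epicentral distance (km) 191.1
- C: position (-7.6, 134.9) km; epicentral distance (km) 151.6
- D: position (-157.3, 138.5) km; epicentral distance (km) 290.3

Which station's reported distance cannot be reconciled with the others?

Solve using three stations at a time. Using A, B, C (subtract circle equations pairwise → linear system) gives (x, y) ≈ (77.4, 9.4).
Distances from that point to each station vs reported:
  A: calculated 148.4 vs reported 148.4 → residual 0.0 km
  B: calculated 191.1 vs reported 191.1 → residual 0.0 km
  C: calculated 151.6 vs reported 151.6 → residual 0.0 km
  D: calculated 267.8 vs reported 290.3 → residual 22.5 km
A, B, C are mutually consistent (residuals ≈ 0); D is off by 22.5 km.

D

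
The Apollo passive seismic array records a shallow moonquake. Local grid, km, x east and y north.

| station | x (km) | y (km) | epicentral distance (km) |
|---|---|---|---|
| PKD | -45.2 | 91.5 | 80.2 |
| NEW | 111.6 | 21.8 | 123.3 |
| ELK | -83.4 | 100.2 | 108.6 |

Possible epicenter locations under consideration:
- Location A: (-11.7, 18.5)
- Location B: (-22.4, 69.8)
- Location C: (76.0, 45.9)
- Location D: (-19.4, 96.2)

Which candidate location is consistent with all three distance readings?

For each candidate, compare |candidate − station| to the reported distance:
Location A: residuals PKD 0.1, NEW 0.0, ELK 0.1 → max 0.1 km
Location B: residuals PKD 48.7, NEW 19.0, ELK 40.4 → max 48.7 km
Location C: residuals PKD 49.3, NEW 80.3, ELK 59.8 → max 80.3 km
Location D: residuals PKD 54.0, NEW 27.4, ELK 44.5 → max 54.0 km
Only Location A has all residuals ≈ 0.

Location A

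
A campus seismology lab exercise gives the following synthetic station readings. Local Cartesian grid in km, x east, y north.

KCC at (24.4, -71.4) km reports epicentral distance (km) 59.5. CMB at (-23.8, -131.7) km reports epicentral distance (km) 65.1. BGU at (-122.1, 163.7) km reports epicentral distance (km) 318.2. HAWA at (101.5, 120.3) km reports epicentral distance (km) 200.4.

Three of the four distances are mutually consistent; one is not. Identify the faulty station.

Solve using three stations at a time. Using KCC, BGU, HAWA (subtract circle equations pairwise → linear system) gives (x, y) ≈ (83.4, -79.3).
Distances from that point to each station vs reported:
  KCC: calculated 59.5 vs reported 59.5 → residual 0.0 km
  CMB: calculated 119.3 vs reported 65.1 → residual 54.2 km
  BGU: calculated 318.2 vs reported 318.2 → residual 0.0 km
  HAWA: calculated 200.4 vs reported 200.4 → residual 0.0 km
KCC, BGU, HAWA are mutually consistent (residuals ≈ 0); CMB is off by 54.2 km.

CMB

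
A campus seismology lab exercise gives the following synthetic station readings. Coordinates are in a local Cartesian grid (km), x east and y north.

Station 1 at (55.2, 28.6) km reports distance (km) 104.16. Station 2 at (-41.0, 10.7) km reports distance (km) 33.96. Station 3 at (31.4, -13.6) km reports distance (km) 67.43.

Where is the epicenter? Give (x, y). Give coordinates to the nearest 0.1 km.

(-35.4, -22.8)

Circle about each station: (x − 55.2)² + (y − 28.6)² = 104.16²; (x + 41.0)² + (y − 10.7)² = 33.96²; (x − 31.4)² + (y + 13.6)² = 67.43².
Subtracting the Station 1 equation from the Station 2 and Station 3 equations removes the quadratic terms:
-192.4 x − 35.8 y = 7626.51
-47.6 x − 84.4 y = 3608.42
Solving the 2×2 system: x ≈ -35.4, y ≈ -22.8 km.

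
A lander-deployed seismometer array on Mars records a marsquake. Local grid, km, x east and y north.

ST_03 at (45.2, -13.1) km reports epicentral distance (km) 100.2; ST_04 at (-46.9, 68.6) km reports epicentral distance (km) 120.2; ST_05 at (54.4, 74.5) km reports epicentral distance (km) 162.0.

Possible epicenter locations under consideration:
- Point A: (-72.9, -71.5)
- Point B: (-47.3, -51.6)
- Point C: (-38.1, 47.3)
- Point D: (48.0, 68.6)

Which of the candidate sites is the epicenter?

Point B

For each candidate, compare |candidate − station| to the reported distance:
Point A: residuals ST_03 31.6, ST_04 22.3, ST_05 31.7 → max 31.7 km
Point B: residuals ST_03 0.0, ST_04 0.0, ST_05 0.0 → max 0.0 km
Point C: residuals ST_03 2.7, ST_04 97.2, ST_05 65.6 → max 97.2 km
Point D: residuals ST_03 18.5, ST_04 25.3, ST_05 153.3 → max 153.3 km
Only Point B has all residuals ≈ 0.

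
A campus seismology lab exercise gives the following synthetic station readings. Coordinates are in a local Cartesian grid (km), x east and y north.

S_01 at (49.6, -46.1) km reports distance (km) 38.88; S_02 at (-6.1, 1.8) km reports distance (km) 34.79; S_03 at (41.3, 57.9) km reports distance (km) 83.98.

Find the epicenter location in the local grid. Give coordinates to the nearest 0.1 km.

Circle about each station: (x − 49.6)² + (y + 46.1)² = 38.88²; (x + 6.1)² + (y − 1.8)² = 34.79²; (x − 41.3)² + (y − 57.9)² = 83.98².
Subtracting pairs of circle equations eliminates x²+y² and gives linear equations (the radical axes):
-111.4 x + 95.8 y = -4243.61
-16.6 x + 208.0 y = -5068.26
Solving the 2×2 system: x ≈ 18.4, y ≈ -22.9 km.
Check against S_01 (with the unrounded x, y): √((x − 49.6)²+(y + 46.1)²) = 38.88 ≈ 38.88 km. ✓

x ≈ 18.4 km, y ≈ -22.9 km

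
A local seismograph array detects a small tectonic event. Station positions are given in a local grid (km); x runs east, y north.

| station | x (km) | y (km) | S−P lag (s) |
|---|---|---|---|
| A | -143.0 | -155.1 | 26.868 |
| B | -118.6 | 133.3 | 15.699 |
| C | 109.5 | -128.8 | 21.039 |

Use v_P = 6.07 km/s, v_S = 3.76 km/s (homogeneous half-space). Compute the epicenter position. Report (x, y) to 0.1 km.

Distance from S−P lag: d = Δt · v_P v_S / (v_P − v_S) = Δt · (6.07·3.76)/(6.07−3.76) ≈ 9.8802·Δt.
So d_A = 265.46, d_B = 155.11, d_C = 207.87 km.
Circle about each station: (x + 143.0)² + (y + 155.1)² = 265.46²; (x + 118.6)² + (y − 133.3)² = 155.11²; (x − 109.5)² + (y + 128.8)² = 207.87².
Subtracting the A equation from the B and C equations removes the quadratic terms:
48.8 x + 576.8 y = 33739.74
505.0 x + 52.6 y = 11333.75
Solving the 2×2 system: x ≈ 16.5, y ≈ 57.1 km.

16.5 km east, 57.1 km north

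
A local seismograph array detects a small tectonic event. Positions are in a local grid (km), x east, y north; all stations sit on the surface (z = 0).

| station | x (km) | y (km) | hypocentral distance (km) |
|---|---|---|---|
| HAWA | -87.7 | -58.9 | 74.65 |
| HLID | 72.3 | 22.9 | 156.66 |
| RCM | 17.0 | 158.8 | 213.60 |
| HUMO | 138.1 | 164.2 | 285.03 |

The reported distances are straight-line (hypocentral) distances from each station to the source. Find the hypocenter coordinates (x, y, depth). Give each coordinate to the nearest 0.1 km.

Each station gives a sphere (x−x_i)² + (y−y_i)² + z² = d_i² (stations at z=0).
Subtracting the HAWA sphere from HLID and RCM: z² cancels, leaving linear equations in x and y:
320.0 x + 163.6 y = -24378.53
209.4 x + 435.4 y = -25706.40
Solving: x ≈ -60.996, y ≈ -29.706 km (keep extra digits for the depth step; rounded: -61.0, -29.7).
Then from the HAWA sphere: z² = 74.65² − (x + 87.7)² − (y + 58.9)² with x = -60.996, y = -29.706, so z ≈ 63.303 ≈ 63.3 km.

(-61.0, -29.7, 63.3)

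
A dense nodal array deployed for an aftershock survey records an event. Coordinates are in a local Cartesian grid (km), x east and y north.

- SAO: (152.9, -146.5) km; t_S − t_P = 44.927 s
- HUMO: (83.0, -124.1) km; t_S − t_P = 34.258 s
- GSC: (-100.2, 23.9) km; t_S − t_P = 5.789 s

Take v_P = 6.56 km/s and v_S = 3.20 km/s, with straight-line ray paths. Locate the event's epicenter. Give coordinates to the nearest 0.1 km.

Distance from S−P lag: d = Δt · v_P v_S / (v_P − v_S) = Δt · (6.56·3.20)/(6.56−3.20) ≈ 6.2476·Δt.
So d_SAO = 280.69, d_HUMO = 214.03, d_GSC = 36.17 km.
Circle about each station: (x − 152.9)² + (y + 146.5)² = 280.69²; (x − 83.0)² + (y + 124.1)² = 214.03²; (x + 100.2)² + (y − 23.9)² = 36.17².
Subtracting pairs of circle equations eliminates x²+y² and gives linear equations (the radical axes):
-139.8 x + 44.8 y = 10427.19
-506.2 x + 340.8 y = 43249.20
Solving the 2×2 system: x ≈ -64.7, y ≈ 30.8 km.
Check against SAO (with the unrounded x, y): √((x − 152.9)²+(y + 146.5)²) = 280.68 ≈ 280.69 km. ✓

x ≈ -64.7 km, y ≈ 30.8 km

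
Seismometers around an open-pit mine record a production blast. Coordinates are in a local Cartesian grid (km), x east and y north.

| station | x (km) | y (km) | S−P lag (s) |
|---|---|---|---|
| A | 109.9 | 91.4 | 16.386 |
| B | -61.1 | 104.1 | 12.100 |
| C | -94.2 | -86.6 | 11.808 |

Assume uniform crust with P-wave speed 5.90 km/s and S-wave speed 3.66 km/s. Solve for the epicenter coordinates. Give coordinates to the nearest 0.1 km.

(-16.3, -3.6)

Distance from S−P lag: d = Δt · v_P v_S / (v_P − v_S) = Δt · (5.90·3.66)/(5.90−3.66) ≈ 9.6402·Δt.
So d_A = 157.96, d_B = 116.65, d_C = 113.83 km.
Circle about each station: (x − 109.9)² + (y − 91.4)² = 157.96²; (x + 61.1)² + (y − 104.1)² = 116.65²; (x + 94.2)² + (y + 86.6)² = 113.83².
Subtracting pairs of circle equations eliminates x²+y² and gives linear equations (the radical axes):
-342.0 x + 25.4 y = 5482.19
-408.2 x − 356.0 y = 7935.32
Solving the 2×2 system: x ≈ -16.3, y ≈ -3.6 km.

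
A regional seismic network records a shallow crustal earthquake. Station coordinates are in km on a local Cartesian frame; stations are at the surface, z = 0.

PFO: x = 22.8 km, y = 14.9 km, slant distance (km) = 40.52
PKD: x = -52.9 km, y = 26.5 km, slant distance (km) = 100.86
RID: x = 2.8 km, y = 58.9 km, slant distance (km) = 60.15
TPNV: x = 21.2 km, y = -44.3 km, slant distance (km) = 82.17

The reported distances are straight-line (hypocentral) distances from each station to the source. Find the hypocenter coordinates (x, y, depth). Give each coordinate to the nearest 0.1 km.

x ≈ 42.4 km, y ≈ 27.9 km, depth ≈ 33.0 km

Each station gives a sphere (x−x_i)² + (y−y_i)² + z² = d_i² (stations at z=0).
Subtracting the PFO sphere from PKD and RID: z² cancels, leaving linear equations in x and y:
-151.4 x + 23.2 y = -5772.06
-40.0 x + 88.0 y = 759.05
Solving: x ≈ 42.400, y ≈ 27.898 km (keep extra digits for the depth step; rounded: 42.4, 27.9).
Then from the PFO sphere: z² = 40.52² − (x − 22.8)² − (y − 14.9)² with x = 42.400, y = 27.898, so z ≈ 32.996 ≈ 33.0 km.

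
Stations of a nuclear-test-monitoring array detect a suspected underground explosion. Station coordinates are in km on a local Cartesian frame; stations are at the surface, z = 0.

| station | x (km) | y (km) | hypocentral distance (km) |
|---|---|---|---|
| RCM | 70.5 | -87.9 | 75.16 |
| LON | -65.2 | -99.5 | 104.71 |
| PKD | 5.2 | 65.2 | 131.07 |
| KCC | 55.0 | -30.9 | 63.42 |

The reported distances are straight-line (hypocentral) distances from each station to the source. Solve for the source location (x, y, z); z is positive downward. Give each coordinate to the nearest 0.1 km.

Each station gives a sphere (x−x_i)² + (y−y_i)² + z² = d_i² (stations at z=0).
Subtracting the RCM sphere from LON and PKD: z² cancels, leaving linear equations in x and y:
-271.4 x − 23.2 y = -3860.53
-130.6 x + 306.2 y = -19948.90
Solving: x ≈ 19.097, y ≈ -57.005 km (keep extra digits for the depth step; rounded: 19.1, -57.0).
Then from the RCM sphere: z² = 75.16² − (x − 70.5)² − (y + 87.9)² with x = 19.097, y = -57.005, so z ≈ 45.302 ≈ 45.3 km.

(19.1, -57.0, 45.3)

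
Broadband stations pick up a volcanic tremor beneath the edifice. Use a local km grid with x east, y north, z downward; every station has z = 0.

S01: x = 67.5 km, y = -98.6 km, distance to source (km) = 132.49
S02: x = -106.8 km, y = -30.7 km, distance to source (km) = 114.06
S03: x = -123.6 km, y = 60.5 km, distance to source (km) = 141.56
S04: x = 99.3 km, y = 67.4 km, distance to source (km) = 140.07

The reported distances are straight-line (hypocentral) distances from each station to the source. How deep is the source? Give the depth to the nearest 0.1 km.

52.5 km

Each station gives a sphere (x−x_i)² + (y−y_i)² + z² = d_i² (stations at z=0).
Subtracting the S01 sphere from S02 and S03: z² cancels, leaving linear equations in x and y:
-348.6 x + 135.8 y = 2614.44
-382.2 x + 318.2 y = 2173.37
Solving: x ≈ -9.094, y ≈ -4.093 km (keep extra digits for the depth step; rounded: -9.1, -4.1).
Then from the S01 sphere: z² = 132.49² − (x − 67.5)² − (y + 98.6)² with x = -9.094, y = -4.093, so z ≈ 52.492 ≈ 52.5 km.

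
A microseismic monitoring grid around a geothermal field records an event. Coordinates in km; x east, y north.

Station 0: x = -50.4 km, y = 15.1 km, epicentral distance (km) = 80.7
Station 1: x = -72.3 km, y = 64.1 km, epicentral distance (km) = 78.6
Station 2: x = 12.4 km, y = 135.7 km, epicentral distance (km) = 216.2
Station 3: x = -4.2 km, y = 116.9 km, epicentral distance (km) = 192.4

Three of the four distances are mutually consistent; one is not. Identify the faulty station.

Solve using three stations at a time. Using Station 0, Station 2, Station 3 (subtract circle equations pairwise → linear system) gives (x, y) ≈ (-75.7, -61.9).
Distances from that point to each station vs reported:
  Station 0: calculated 81.0 vs reported 80.7 → residual 0.3 km
  Station 1: calculated 126.0 vs reported 78.6 → residual 47.4 km
  Station 2: calculated 216.3 vs reported 216.2 → residual 0.1 km
  Station 3: calculated 192.5 vs reported 192.4 → residual 0.1 km
Station 0, Station 2, Station 3 are mutually consistent (residuals ≈ 0); Station 1 is off by 47.4 km.

Station 1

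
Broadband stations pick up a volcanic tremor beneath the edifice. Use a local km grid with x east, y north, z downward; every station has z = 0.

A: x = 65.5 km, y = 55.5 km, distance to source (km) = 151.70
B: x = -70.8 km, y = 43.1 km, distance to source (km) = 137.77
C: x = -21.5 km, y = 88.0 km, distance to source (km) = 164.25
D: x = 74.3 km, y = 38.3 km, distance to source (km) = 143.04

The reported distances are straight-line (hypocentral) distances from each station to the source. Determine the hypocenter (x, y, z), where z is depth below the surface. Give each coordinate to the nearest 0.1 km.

x ≈ -6.9 km, y ≈ -66.6 km, depth ≈ 53.5 km

Each station gives a sphere (x−x_i)² + (y−y_i)² + z² = d_i² (stations at z=0).
Subtracting the A sphere from B and C: z² cancels, leaving linear equations in x and y:
-272.6 x − 24.8 y = 3532.07
-174.0 x + 65.0 y = -3129.42
Solving: x ≈ -6.897, y ≈ -66.608 km (keep extra digits for the depth step; rounded: -6.9, -66.6).
Then from the A sphere: z² = 151.70² − (x − 65.5)² − (y − 55.5)² with x = -6.897, y = -66.608, so z ≈ 53.490 ≈ 53.5 km.
Check against D (with the unrounded solution): distance 143.04 ≈ 143.04 km. ✓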